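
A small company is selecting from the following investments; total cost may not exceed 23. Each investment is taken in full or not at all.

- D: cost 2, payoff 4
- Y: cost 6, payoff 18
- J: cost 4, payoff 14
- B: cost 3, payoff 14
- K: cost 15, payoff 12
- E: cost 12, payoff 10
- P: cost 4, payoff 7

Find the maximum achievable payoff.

Take D, Y, J, B, and P: cost 2 + 6 + 4 + 3 + 4 = 19 ≤ 23, payoff 4 + 18 + 14 + 14 + 7 = 57.
No other feasible combination does better.

57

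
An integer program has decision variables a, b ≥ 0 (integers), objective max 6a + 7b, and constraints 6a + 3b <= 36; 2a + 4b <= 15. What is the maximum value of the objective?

37

(a,b)=(5,1): 6·5+3·1=33≤36, 2·5+4·1=14≤15, objective 37.
(a,b)=(6,0): 6·6+3·0=36≤36, 2·6+4·0=12≤15, objective 36.
The best lattice point is (5,1), giving 37.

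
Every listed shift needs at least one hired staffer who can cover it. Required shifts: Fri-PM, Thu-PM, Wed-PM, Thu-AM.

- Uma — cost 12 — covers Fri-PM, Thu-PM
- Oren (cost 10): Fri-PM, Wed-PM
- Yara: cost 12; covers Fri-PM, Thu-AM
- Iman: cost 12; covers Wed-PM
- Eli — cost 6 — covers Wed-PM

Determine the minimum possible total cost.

This is a weighted set-cover instance.
Choose Uma, Yara, and Eli: together they cover Fri-PM, Thu-PM, Wed-PM, Thu-AM — every shift.
Total cost: 12 + 12 + 6 = 30.

30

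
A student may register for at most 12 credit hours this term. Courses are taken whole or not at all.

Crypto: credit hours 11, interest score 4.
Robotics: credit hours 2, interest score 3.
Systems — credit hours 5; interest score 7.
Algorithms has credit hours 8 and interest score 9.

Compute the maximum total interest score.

12

This is an integer program with binary decision variables.
Algorithms: credit hours 8 ≤ 12, interest score 9.
Robotics + Systems: credit hours 2 + 5 = 7 ≤ 12, interest score 3 + 7 = 10.
Robotics + Algorithms: credit hours 2 + 8 = 10 ≤ 12, interest score 3 + 9 = 12.
Best is Robotics and Algorithms with total interest score 12.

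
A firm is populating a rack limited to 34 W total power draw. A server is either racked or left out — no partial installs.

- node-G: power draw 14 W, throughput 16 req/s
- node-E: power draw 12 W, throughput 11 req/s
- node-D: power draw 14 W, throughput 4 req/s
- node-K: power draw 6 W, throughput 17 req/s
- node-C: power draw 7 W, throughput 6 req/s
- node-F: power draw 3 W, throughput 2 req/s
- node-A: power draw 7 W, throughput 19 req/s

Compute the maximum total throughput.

This is a 0-1 knapsack instance.
Allowing fractional choices, the relaxed optimum would be about 58.4, but servers are indivisible.
node-G + node-K + node-F + node-A: power draw 14 + 6 + 3 + 7 = 30 ≤ 34, throughput 16 + 17 + 2 + 19 = 54.
node-E + node-K + node-C + node-A: power draw 12 + 6 + 7 + 7 = 32 ≤ 34, throughput 11 + 17 + 6 + 19 = 53.
node-G + node-K + node-C + node-A: power draw 14 + 6 + 7 + 7 = 34 ≤ 34, throughput 16 + 17 + 6 + 19 = 58.
Best is node-G, node-K, node-C, and node-A with total throughput 58.

58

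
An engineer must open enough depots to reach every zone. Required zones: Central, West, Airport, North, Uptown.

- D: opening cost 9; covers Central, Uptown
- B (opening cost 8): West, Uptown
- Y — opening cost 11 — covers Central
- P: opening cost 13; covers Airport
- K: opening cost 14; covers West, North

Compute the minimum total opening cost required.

This is an integer covering problem.
The greedy cost-per-new-zone heuristic would pick B, D, P, and K for 44, but a cheaper cover exists.
Choose D, P, and K: together they cover Central, West, Airport, North, Uptown — every zone.
Total opening cost: 9 + 13 + 14 = 36.
No cover costs less than 36.

36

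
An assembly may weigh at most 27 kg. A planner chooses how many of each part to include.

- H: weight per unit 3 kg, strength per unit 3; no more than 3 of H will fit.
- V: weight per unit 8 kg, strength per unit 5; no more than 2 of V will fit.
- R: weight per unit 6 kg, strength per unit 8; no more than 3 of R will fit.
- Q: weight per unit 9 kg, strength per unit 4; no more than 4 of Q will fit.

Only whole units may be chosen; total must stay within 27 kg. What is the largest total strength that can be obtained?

This is a bounded integer knapsack.
2×H and 3×R: weight 24 ≤ 27, strength 2·3 + 3·8 = 30.
3×H and 3×R: weight 27 ≤ 27, strength 3·3 + 3·8 = 33.
Best is 33.

33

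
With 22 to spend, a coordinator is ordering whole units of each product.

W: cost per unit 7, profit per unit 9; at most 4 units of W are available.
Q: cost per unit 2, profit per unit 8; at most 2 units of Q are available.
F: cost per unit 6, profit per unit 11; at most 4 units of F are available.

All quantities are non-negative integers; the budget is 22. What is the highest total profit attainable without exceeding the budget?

Q has the best ratio (8/2); taking only Q gives at most 2×8 = 16 (stopped by the supply cap of 2).
Mixing does better — 2×Q and 3×F: cost 22 ≤ 22, profit 2·8 + 3·11 = 49.

49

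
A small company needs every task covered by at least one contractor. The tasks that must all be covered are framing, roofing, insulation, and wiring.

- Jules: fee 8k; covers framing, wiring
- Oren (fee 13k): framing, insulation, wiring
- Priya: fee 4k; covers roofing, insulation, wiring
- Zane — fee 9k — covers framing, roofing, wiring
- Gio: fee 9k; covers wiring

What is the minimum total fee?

Choose Jules and Priya: together they cover framing, roofing, insulation, wiring — every task.
Total fee: 8 + 4 = 12.

12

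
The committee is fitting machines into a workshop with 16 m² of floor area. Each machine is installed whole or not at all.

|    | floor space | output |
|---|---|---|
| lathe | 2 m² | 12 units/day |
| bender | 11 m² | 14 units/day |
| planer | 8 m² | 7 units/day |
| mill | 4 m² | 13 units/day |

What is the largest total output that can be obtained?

Take lathe, planer, and mill: floor space 2 + 8 + 4 = 14 ≤ 16, output 12 + 7 + 13 = 32.
No other feasible combination does better.

32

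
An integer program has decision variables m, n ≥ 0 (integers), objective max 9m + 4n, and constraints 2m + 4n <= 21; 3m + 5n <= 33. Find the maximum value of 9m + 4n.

90

The continuous relaxation peaks at (10.5, 0) with value 94.50; rounding to a feasible lattice point costs some objective.
(m,n)=(10,0): 2·10+4·0=20≤21, 3·10+5·0=30≤33, objective 90.
(m,n)=(9,0): 2·9+4·0=18≤21, 3·9+5·0=27≤33, objective 81.
Maximum is 90 at (m,n)=(10,0).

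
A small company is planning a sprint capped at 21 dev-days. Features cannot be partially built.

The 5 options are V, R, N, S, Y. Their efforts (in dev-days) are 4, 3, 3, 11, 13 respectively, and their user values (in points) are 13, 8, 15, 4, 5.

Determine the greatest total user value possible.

Allowing fractional choices, the relaxed optimum would be about 40.2, but features are indivisible.
V + N + Y: effort 4 + 3 + 13 = 20 ≤ 21, user value 13 + 15 + 5 = 33.
V + R + N: effort 4 + 3 + 3 = 10 ≤ 21, user value 13 + 8 + 15 = 36.
V + R + N + S: effort 4 + 3 + 3 + 11 = 21 ≤ 21, user value 13 + 8 + 15 + 4 = 40.
Best is V, R, N, and S with total user value 40.

40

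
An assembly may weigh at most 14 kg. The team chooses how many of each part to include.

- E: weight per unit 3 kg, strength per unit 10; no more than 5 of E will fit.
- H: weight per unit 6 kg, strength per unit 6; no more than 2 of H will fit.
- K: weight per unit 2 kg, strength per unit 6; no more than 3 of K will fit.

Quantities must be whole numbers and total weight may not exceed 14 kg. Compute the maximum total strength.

Take 4×E and 1×K: weight 14 ≤ 14, strength 4·10 + 1·6 = 46.
No other integer combination yields more.

46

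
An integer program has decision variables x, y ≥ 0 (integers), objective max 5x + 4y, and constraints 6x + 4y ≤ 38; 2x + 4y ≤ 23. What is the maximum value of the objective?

33

(x,y)=(5,2): 6·5+4·2=38≤38, 2·5+4·2=18≤23, objective 33.
(x,y)=(4,3): 6·4+4·3=36≤38, 2·4+4·3=20≤23, objective 32.
(x,y)=(3,4): 6·3+4·4=34≤38, 2·3+4·4=22≤23, objective 31.
Maximum is 33 at (x,y)=(5,2).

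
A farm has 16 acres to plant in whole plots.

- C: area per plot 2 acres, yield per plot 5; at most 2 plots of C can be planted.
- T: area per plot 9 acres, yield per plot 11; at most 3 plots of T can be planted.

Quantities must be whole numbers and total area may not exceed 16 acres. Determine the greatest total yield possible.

21

This is a bounded integer knapsack.
Take 2×C and 1×T: area 13 ≤ 16, yield 2·5 + 1·11 = 21.
C has the best ratio (5/2) and is taken to its limit of 2; remaining capacity is filled optimally with the others.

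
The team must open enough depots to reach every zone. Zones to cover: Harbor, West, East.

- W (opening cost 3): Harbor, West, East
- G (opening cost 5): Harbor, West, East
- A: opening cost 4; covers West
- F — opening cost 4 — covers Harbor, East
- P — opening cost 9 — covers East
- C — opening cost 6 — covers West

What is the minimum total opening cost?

3

W alone covers Harbor, West, East — every zone.
Total opening cost: 3.
No cover costs less than 3.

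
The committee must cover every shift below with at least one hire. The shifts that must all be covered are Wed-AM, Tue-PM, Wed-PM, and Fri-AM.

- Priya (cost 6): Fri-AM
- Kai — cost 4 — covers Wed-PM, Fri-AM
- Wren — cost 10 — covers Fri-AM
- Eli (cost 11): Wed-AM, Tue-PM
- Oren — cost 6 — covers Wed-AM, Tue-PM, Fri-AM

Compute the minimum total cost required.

10

Choose Kai and Oren: together they cover Wed-AM, Tue-PM, Wed-PM, Fri-AM — every shift.
Total cost: 4 + 6 = 10.
No cover costs less than 10.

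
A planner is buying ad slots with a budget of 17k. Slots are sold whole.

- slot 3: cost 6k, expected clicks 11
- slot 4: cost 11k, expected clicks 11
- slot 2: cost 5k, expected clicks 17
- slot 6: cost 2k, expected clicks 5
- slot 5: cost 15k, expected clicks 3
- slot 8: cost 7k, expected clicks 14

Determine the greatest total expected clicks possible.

36

Allowing fractional choices, the relaxed optimum would be about 41.5, but ad slots are indivisible.
slot 2 + slot 6 + slot 8: cost 5 + 2 + 7 = 14 ≤ 17, expected clicks 17 + 5 + 14 = 36.
slot 3 + slot 2 + slot 6: cost 6 + 5 + 2 = 13 ≤ 17, expected clicks 11 + 17 + 5 = 33.
Best is slot 2, slot 6, and slot 8 with total expected clicks 36.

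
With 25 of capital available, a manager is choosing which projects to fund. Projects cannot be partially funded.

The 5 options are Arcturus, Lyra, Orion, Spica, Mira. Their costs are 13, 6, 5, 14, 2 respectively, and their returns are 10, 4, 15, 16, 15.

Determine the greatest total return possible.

46

Treat it as a binary knapsack problem.
Take Orion, Spica, and Mira: cost 5 + 14 + 2 = 21 ≤ 25, return 15 + 16 + 15 = 46.
No other feasible combination does better.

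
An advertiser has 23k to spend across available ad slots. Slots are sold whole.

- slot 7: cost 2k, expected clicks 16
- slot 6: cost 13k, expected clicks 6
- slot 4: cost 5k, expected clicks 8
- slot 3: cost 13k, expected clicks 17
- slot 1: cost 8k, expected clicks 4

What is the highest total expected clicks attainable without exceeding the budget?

This is a 0-1 knapsack instance.
Take slot 7, slot 4, and slot 3: cost 2 + 5 + 13 = 20 ≤ 23, expected clicks 16 + 8 + 17 = 41.
No other feasible combination does better.

41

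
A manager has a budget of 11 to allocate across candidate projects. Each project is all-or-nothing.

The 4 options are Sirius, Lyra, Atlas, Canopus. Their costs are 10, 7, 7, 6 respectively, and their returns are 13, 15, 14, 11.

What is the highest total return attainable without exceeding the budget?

This is a 0-1 knapsack instance.
Atlas: cost 7 ≤ 11, return 14.
Lyra: cost 7 ≤ 11, return 15.
Best is Lyra with total return 15.

15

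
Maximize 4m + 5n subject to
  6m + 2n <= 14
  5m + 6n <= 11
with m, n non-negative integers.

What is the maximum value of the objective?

The continuous relaxation peaks at (0, 1.83) with value 9.17; rounding to a feasible lattice point costs some objective.
(m,n)=(1,1) is feasible, giving 9.
(m,n)=(2,0) is feasible, giving 8.
(m,n)=(0,1) is feasible, giving 5.
No feasible integer point exceeds 9.

9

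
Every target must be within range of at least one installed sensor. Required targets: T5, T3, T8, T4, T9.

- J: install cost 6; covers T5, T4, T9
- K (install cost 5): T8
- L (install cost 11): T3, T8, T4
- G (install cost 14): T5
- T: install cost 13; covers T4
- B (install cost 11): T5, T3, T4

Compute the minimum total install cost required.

The greedy cost-per-new-target heuristic would pick J, K, and L for 22, but a cheaper cover exists.
Choose J and L: together they cover T5, T3, T8, T4, T9 — every target.
Total install cost: 6 + 11 = 17.
No cover costs less than 17.

17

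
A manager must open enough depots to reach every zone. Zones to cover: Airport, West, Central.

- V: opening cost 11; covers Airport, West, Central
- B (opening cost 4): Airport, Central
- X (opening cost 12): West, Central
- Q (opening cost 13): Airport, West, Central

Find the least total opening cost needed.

The greedy cost-per-new-zone heuristic would pick B and V for 15, but a cheaper cover exists.
V alone covers Airport, West, Central — every zone.
Total opening cost: 11.
No cover costs less than 11.

11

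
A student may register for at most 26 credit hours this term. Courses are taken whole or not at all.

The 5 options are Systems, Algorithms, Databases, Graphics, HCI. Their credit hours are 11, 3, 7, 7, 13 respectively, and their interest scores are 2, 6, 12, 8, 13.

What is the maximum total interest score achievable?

This is a 0-1 knapsack instance.
Algorithms + Graphics + HCI: credit hours 3 + 7 + 13 = 23 ≤ 26, interest score 6 + 8 + 13 = 27.
Algorithms + Databases + HCI: credit hours 3 + 7 + 13 = 23 ≤ 26, interest score 6 + 12 + 13 = 31.
Best is Algorithms, Databases, and HCI with total interest score 31.

31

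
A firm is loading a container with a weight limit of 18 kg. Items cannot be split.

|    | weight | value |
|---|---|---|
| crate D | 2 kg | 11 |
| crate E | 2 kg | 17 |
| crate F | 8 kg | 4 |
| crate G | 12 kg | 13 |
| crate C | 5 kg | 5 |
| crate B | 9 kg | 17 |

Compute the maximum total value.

Allowing fractional choices, the relaxed optimum would be about 50.4, but items are indivisible.
crate D + crate E + crate C + crate B: weight 2 + 2 + 5 + 9 = 18 ≤ 18, value 11 + 17 + 5 + 17 = 50.
crate D + crate E + crate B: weight 2 + 2 + 9 = 13 ≤ 18, value 11 + 17 + 17 = 45.
Best is crate D, crate E, crate C, and crate B with total value 50.

50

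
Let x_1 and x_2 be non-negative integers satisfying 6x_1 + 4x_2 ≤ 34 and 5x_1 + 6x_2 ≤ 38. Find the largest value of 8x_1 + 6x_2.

46

(x_1,x_2)=(5,1) is feasible, giving 46.
(x_1,x_2)=(4,2) is feasible, giving 44.
(x_1,x_2)=(3,3) is feasible, giving 42.
No feasible integer point exceeds 46.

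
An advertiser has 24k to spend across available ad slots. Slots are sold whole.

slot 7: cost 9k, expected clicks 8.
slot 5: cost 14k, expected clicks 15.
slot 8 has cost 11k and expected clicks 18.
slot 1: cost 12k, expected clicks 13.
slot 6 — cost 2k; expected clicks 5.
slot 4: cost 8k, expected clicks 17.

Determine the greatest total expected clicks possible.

This is a 0-1 knapsack instance.
Allowing fractional choices, the relaxed optimum would be about 43.2, but ad slots are indivisible.
slot 8 + slot 6 + slot 4: cost 11 + 2 + 8 = 21 ≤ 24, expected clicks 18 + 5 + 17 = 40.
slot 5 + slot 6 + slot 4: cost 14 + 2 + 8 = 24 ≤ 24, expected clicks 15 + 5 + 17 = 37.
Best is slot 8, slot 6, and slot 4 with total expected clicks 40.

40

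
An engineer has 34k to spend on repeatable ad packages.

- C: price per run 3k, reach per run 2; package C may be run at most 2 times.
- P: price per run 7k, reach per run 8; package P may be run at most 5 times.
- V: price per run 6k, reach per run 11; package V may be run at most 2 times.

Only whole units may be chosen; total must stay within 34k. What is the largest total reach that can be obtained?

46

This is a bounded integer knapsack.
V has the best ratio (11/6); taking only V gives at most 2×11 = 22 (stopped by the supply cap of 2).
Mixing does better — 3×P and 2×V: price 33 ≤ 34, reach 3·8 + 2·11 = 46.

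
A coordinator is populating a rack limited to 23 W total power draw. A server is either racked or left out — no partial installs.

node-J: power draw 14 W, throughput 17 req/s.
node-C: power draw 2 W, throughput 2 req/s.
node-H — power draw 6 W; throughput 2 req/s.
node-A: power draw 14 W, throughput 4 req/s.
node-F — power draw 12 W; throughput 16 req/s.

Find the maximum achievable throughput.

node-J + node-C + node-H: power draw 14 + 2 + 6 = 22 ≤ 23, throughput 17 + 2 + 2 = 21.
node-C + node-H + node-F: power draw 2 + 6 + 12 = 20 ≤ 23, throughput 2 + 2 + 16 = 20.
Best is node-J, node-C, and node-H with total throughput 21.

21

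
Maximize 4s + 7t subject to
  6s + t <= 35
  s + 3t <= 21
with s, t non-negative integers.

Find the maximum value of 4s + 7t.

55

(s,t)=(5,5) is feasible, giving 55.
(s,t)=(3,6) is feasible, giving 54.
No feasible integer point exceeds 55.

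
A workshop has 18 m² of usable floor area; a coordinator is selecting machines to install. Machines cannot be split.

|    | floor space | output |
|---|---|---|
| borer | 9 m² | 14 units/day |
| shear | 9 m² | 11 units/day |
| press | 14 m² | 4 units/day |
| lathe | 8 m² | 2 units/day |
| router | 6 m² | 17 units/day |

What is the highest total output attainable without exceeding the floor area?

This is an integer program with binary decision variables.
shear + router: floor space 9 + 6 = 15 ≤ 18, output 11 + 17 = 28.
borer + router: floor space 9 + 6 = 15 ≤ 18, output 14 + 17 = 31.
Best is borer and router with total output 31.

31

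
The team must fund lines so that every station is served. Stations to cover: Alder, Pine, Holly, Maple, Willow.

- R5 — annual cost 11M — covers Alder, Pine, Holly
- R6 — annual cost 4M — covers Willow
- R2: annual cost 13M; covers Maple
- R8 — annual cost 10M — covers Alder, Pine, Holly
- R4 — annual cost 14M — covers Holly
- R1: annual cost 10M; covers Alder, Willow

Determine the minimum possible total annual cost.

This is an integer covering problem.
Choose R6, R2, and R8: together they cover Alder, Pine, Holly, Maple, Willow — every station.
Total annual cost: 4 + 13 + 10 = 27.
No cover costs less than 27.

27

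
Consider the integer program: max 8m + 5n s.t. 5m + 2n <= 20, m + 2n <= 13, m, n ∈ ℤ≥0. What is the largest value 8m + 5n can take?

The continuous relaxation peaks at (1.75, 5.62) with value 42.12; rounding to a feasible lattice point costs some objective.
(m,n)=(2,5): 5·2+2·5=20≤20, 1·2+2·5=12≤13, objective 41.
(m,n)=(1,6): 5·1+2·6=17≤20, 1·1+2·6=13≤13, objective 38.
No feasible integer point exceeds 41.

41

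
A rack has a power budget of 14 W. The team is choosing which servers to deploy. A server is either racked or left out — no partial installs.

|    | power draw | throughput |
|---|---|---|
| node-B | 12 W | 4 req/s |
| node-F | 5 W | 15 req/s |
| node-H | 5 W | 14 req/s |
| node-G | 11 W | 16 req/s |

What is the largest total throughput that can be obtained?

Allowing fractional choices, the relaxed optimum would be about 34.8, but servers are indivisible.
node-F + node-H: power draw 5 + 5 = 10 ≤ 14, throughput 15 + 14 = 29.
node-G: power draw 11 ≤ 14, throughput 16.
node-F: power draw 5 ≤ 14, throughput 15.
Best is node-F and node-H with total throughput 29.

29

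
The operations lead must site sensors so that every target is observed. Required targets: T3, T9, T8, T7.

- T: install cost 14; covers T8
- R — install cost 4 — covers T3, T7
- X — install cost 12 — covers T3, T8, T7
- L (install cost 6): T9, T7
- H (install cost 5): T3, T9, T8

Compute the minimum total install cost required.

Choose R and H: together they cover T3, T9, T8, T7 — every target.
Total install cost: 4 + 5 = 9.
No cover costs less than 9.

9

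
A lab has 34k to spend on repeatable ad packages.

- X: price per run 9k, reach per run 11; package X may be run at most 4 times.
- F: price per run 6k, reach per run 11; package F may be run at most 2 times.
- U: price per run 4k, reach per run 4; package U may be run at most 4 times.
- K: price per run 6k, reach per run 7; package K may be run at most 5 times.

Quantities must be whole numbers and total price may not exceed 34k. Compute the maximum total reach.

48

2×F, 1×U, and 3×K: price 34 ≤ 34, reach 2·11 + 1·4 + 3·7 = 47.
2×X, 2×F, and 1×U: price 34 ≤ 34, reach 2·11 + 2·11 + 1·4 = 48.
Best is 48.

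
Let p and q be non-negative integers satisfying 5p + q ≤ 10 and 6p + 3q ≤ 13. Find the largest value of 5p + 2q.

Relaxing integrality, the LP optimum is 10.56 at (p,q) = (1.89, 0.556), which is not an integer point.
(p,q)=(2,0): 5·2+1·0=10≤10, 6·2+3·0=12≤13, objective 10.
(p,q)=(1,1): 5·1+1·1=6≤10, 6·1+3·1=9≤13, objective 7.
(p,q)=(1,0): 5·1+1·0=5≤10, 6·1+3·0=6≤13, objective 5.
Maximum is 10 at (p,q)=(2,0).

10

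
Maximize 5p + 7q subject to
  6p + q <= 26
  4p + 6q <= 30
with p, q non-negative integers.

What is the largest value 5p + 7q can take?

36

(p,q)=(3,3) is feasible, giving 36.
(p,q)=(4,2) is feasible, giving 34.
No feasible integer point exceeds 36.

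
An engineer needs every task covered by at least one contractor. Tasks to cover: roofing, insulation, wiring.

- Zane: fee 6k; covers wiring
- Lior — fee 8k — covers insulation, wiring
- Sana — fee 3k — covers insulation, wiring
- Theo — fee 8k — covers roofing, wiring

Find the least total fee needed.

11

This is a weighted set-cover instance.
Choose Sana and Theo: together they cover roofing, insulation, wiring — every task.
Total fee: 3 + 8 = 11.
No cover costs less than 11.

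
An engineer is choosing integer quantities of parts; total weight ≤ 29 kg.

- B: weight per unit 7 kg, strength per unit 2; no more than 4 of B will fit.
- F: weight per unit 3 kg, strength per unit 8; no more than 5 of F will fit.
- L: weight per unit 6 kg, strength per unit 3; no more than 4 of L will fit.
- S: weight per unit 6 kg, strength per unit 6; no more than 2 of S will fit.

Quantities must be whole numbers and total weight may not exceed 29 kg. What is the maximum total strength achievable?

Take 5×F and 2×S: weight 27 ≤ 29, strength 5·8 + 2·6 = 52.
F has the best ratio (8/3) and is taken to its limit of 5; remaining capacity is filled optimally with the others.

52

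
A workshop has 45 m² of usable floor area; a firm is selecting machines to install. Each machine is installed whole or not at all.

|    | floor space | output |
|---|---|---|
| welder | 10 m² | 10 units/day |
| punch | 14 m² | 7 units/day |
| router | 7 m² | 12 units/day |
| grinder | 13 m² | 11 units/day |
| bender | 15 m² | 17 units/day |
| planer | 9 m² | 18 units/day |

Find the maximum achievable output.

58

welder + router + bender + planer: floor space 10 + 7 + 15 + 9 = 41 ≤ 45, output 10 + 12 + 17 + 18 = 57.
router + grinder + bender + planer: floor space 7 + 13 + 15 + 9 = 44 ≤ 45, output 12 + 11 + 17 + 18 = 58.
Best is router, grinder, bender, and planer with total output 58.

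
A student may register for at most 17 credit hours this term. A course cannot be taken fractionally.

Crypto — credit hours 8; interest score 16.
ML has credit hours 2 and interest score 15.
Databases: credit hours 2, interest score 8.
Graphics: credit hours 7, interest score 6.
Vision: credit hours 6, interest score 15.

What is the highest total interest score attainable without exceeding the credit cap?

This is an integer program with binary decision variables.
Allowing fractional choices, the relaxed optimum would be about 52.0, but courses are indivisible.
Crypto + ML + Databases: credit hours 8 + 2 + 2 = 12 ≤ 17, interest score 16 + 15 + 8 = 39.
ML + Databases + Graphics + Vision: credit hours 2 + 2 + 7 + 6 = 17 ≤ 17, interest score 15 + 8 + 6 + 15 = 44.
Crypto + ML + Vision: credit hours 8 + 2 + 6 = 16 ≤ 17, interest score 16 + 15 + 15 = 46.
Best is Crypto, ML, and Vision with total interest score 46.

46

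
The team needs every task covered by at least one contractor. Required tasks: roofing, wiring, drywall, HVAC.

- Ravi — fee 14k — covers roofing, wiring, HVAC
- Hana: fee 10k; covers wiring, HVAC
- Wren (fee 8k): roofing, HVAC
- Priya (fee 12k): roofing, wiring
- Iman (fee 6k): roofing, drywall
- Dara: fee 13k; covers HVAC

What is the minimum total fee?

16

Choose Hana and Iman: together they cover roofing, wiring, drywall, HVAC — every task.
Total fee: 10 + 6 = 16.
No cover costs less than 16.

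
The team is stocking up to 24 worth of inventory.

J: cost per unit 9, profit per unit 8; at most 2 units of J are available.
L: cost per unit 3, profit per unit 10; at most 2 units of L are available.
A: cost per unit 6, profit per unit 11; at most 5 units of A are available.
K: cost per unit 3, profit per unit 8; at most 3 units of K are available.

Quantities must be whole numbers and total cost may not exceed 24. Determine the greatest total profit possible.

58

L has the best ratio (10/3); taking only L gives at most 2×10 = 20 (stopped by the supply cap of 2).
Mixing does better — 2×L, 2×A, and 2×K: cost 24 ≤ 24, profit 2·10 + 2·11 + 2·8 = 58.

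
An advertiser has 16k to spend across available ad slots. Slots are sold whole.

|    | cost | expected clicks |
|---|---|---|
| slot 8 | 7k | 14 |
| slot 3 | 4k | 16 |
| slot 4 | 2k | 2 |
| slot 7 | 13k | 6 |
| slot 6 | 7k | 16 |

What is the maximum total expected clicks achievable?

34

Allowing fractional choices, the relaxed optimum would be about 42.0, but ad slots are indivisible.
slot 3 + slot 4 + slot 6: cost 4 + 2 + 7 = 13 ≤ 16, expected clicks 16 + 2 + 16 = 34.
slot 8 + slot 3 + slot 4: cost 7 + 4 + 2 = 13 ≤ 16, expected clicks 14 + 16 + 2 = 32.
slot 3 + slot 6: cost 4 + 7 = 11 ≤ 16, expected clicks 16 + 16 = 32.
Best is slot 3, slot 4, and slot 6 with total expected clicks 34.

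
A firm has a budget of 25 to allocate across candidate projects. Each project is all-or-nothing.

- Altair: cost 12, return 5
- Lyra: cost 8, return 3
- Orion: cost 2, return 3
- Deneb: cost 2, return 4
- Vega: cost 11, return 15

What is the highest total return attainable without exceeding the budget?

Allowing fractional choices, the relaxed optimum would be about 26.2, but projects are indivisible.
Lyra + Orion + Deneb + Vega: cost 8 + 2 + 2 + 11 = 23 ≤ 25, return 3 + 3 + 4 + 15 = 25.
Altair + Deneb + Vega: cost 12 + 2 + 11 = 25 ≤ 25, return 5 + 4 + 15 = 24.
Altair + Orion + Vega: cost 12 + 2 + 11 = 25 ≤ 25, return 5 + 3 + 15 = 23.
Best is Lyra, Orion, Deneb, and Vega with total return 25.

25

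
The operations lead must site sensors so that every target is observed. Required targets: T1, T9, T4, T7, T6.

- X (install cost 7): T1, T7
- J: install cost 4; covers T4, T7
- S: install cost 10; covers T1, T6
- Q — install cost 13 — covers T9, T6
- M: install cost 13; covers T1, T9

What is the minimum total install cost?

The greedy cost-per-new-target heuristic would pick J, S, and Q for 27, but a cheaper cover exists.
Choose X, J, and Q: together they cover T1, T9, T4, T7, T6 — every target.
Total install cost: 7 + 4 + 13 = 24.
No cover costs less than 24.

24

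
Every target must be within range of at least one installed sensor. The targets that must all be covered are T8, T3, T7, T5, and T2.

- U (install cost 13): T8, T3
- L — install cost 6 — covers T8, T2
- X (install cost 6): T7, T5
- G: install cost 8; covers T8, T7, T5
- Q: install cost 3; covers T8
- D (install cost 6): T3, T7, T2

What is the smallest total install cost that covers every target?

The greedy cost-per-new-target heuristic would pick D, Q, and X for 15, but a cheaper cover exists.
Choose G and D: together they cover T8, T3, T7, T5, T2 — every target.
Total install cost: 8 + 6 = 14.
No cover costs less than 14.

14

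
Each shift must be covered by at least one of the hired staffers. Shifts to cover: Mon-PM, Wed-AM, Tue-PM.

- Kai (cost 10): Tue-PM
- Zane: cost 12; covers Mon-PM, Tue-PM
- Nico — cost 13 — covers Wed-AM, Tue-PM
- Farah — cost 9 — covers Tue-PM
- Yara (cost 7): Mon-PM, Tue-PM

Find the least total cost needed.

Choose Nico and Yara: together they cover Mon-PM, Wed-AM, Tue-PM — every shift.
Total cost: 13 + 7 = 20.

20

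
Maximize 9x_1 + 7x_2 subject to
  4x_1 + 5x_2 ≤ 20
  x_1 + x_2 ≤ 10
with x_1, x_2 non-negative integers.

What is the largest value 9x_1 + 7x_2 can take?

(x_1,x_2)=(5,0) is feasible, giving 45.
(x_1,x_2)=(4,0) is feasible, giving 36.
The best lattice point is (5,0), giving 45.

45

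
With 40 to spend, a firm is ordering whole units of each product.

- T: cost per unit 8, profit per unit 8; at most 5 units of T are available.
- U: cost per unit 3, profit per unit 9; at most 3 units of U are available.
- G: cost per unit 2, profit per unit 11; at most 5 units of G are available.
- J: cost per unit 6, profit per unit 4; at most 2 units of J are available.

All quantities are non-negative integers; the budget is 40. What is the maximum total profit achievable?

2×T, 3×U, and 5×G: cost 35 ≤ 40, profit 2·8 + 3·9 + 5·11 = 98.
1×T, 3×U, 5×G, and 2×J: cost 39 ≤ 40, profit 1·8 + 3·9 + 5·11 + 2·4 = 98.
Best is 98.

98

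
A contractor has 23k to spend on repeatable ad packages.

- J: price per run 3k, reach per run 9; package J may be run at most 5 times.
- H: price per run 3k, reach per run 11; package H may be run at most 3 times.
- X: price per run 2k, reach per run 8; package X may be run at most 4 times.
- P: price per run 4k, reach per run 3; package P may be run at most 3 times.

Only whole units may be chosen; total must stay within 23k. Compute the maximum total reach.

83

This is a bounded integer knapsack.
Take 2×J, 3×H, and 4×X: price 23 ≤ 23, reach 2·9 + 3·11 + 4·8 = 83.
X has the best ratio (8/2) and is taken to its limit of 4; remaining capacity is filled optimally with the others.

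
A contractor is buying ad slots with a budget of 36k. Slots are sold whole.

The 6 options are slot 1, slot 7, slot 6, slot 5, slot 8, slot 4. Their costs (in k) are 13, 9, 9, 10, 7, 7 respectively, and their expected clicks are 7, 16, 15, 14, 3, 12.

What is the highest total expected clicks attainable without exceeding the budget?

57

Take slot 7, slot 6, slot 5, and slot 4: cost 9 + 9 + 10 + 7 = 35 ≤ 36, expected clicks 16 + 15 + 14 + 12 = 57.
No other feasible combination does better.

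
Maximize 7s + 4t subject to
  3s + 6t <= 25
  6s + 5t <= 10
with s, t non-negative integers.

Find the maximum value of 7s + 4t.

(s,t)=(0,2) is feasible, giving 8.
(s,t)=(1,0) is feasible, giving 7.
(s,t)=(0,1) is feasible, giving 4.
(s,t)=(0,0) is feasible, giving 0.
The best lattice point is (0,2), giving 8.

8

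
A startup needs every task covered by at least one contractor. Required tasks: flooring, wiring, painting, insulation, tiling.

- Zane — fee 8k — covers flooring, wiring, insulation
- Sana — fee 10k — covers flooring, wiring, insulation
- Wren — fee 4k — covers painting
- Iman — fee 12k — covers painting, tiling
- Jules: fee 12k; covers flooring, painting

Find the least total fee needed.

20

Choose Zane and Iman: together they cover flooring, wiring, painting, insulation, tiling — every task.
Total fee: 8 + 12 = 20.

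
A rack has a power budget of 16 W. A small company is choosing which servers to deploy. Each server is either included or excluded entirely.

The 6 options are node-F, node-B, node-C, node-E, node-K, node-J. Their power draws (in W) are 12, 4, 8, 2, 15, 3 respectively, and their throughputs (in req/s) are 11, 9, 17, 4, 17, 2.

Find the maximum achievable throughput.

30

Allowing fractional choices, the relaxed optimum would be about 32.3, but servers are indivisible.
node-B + node-C + node-J: power draw 4 + 8 + 3 = 15 ≤ 16, throughput 9 + 17 + 2 = 28.
node-B + node-C + node-E: power draw 4 + 8 + 2 = 14 ≤ 16, throughput 9 + 17 + 4 = 30.
node-B + node-C: power draw 4 + 8 = 12 ≤ 16, throughput 9 + 17 = 26.
Best is node-B, node-C, and node-E with total throughput 30.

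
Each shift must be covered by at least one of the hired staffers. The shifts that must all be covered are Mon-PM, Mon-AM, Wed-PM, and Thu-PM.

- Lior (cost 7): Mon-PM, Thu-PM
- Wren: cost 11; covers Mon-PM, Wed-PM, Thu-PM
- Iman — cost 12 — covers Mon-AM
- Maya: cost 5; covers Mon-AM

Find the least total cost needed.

The greedy cost-per-new-shift heuristic would pick Lior, Maya, and Wren for 23, but a cheaper cover exists.
Choose Wren and Maya: together they cover Mon-PM, Mon-AM, Wed-PM, Thu-PM — every shift.
Total cost: 11 + 5 = 16.
No cover costs less than 16.

16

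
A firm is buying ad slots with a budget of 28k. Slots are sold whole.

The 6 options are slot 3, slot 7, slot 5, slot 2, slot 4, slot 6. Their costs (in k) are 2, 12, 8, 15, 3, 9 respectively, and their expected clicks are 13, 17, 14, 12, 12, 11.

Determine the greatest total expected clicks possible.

Allowing fractional choices, the relaxed optimum would be about 59.7, but ad slots are indivisible.
slot 3 + slot 5 + slot 2 + slot 4: cost 2 + 8 + 15 + 3 = 28 ≤ 28, expected clicks 13 + 14 + 12 + 12 = 51.
slot 3 + slot 7 + slot 5 + slot 4: cost 2 + 12 + 8 + 3 = 25 ≤ 28, expected clicks 13 + 17 + 14 + 12 = 56.
slot 3 + slot 7 + slot 4 + slot 6: cost 2 + 12 + 3 + 9 = 26 ≤ 28, expected clicks 13 + 17 + 12 + 11 = 53.
Best is slot 3, slot 7, slot 5, and slot 4 with total expected clicks 56.

56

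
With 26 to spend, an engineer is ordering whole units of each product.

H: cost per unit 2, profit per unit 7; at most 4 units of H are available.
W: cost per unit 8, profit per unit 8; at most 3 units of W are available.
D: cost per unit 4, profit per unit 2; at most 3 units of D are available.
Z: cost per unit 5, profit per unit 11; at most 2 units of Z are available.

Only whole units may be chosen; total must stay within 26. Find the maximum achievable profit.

58

H has the best ratio (7/2); taking only H gives at most 4×7 = 28 (stopped by the supply cap of 4).
Mixing does better — 4×H, 1×W, and 2×Z: cost 26 ≤ 26, profit 4·7 + 1·8 + 2·11 = 58.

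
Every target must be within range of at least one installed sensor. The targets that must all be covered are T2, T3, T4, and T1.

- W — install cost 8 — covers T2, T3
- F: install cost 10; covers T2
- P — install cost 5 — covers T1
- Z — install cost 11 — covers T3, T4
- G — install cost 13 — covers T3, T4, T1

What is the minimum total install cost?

21

The greedy cost-per-new-target heuristic would pick W, P, and Z for 24, but a cheaper cover exists.
Choose W and G: together they cover T2, T3, T4, T1 — every target.
Total install cost: 8 + 13 = 21.
No cover costs less than 21.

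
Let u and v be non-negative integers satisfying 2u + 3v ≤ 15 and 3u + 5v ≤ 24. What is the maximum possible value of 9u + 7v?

Relaxing integrality, the LP optimum is 67.50 at (u,v) = (7.5, 0), which is not an integer point.
(u,v)=(7,0): 2·7+3·0=14≤15, 3·7+5·0=21≤24, objective 63.
(u,v)=(6,1): 2·6+3·1=15≤15, 3·6+5·1=23≤24, objective 61.
(u,v)=(6,0): 2·6+3·0=12≤15, 3·6+5·0=18≤24, objective 54.
Maximum is 63 at (u,v)=(7,0).

63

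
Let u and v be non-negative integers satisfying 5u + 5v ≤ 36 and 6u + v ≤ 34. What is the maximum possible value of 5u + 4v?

33

(u,v)=(5,2) is feasible, giving 33.
(u,v)=(4,3) is feasible, giving 32.
Maximum is 33 at (u,v)=(5,2).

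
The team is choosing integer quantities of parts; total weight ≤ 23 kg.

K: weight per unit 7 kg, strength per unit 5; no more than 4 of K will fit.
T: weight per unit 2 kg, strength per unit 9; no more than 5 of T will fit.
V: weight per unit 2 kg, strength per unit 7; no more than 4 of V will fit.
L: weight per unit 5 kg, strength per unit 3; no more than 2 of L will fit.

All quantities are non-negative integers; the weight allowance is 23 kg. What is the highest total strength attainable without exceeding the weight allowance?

T has the best ratio (9/2); taking only T gives at most 5×9 = 45 (stopped by the supply cap of 5).
Mixing does better — 5×T, 4×V, and 1×L: weight 23 ≤ 23, strength 5·9 + 4·7 + 1·3 = 76.

76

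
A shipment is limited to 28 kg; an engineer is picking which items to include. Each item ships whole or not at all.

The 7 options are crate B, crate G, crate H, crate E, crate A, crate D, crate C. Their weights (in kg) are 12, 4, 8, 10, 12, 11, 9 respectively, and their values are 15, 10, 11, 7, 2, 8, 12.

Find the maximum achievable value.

Allowing fractional choices, the relaxed optimum would be about 41.8, but items are indivisible.
crate B + crate G + crate C: weight 12 + 4 + 9 = 25 ≤ 28, value 15 + 10 + 12 = 37.
crate B + crate G + crate H: weight 12 + 4 + 8 = 24 ≤ 28, value 15 + 10 + 11 = 36.
crate G + crate H + crate C: weight 4 + 8 + 9 = 21 ≤ 28, value 10 + 11 + 12 = 33.
Best is crate B, crate G, and crate C with total value 37.

37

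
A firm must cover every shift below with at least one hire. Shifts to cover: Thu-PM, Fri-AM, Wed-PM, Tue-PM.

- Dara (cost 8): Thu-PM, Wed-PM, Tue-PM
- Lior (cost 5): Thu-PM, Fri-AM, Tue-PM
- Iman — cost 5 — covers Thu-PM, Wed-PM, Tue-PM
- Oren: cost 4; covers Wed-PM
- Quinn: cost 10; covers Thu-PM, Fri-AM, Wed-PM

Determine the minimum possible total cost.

Choose Lior and Oren: together they cover Thu-PM, Fri-AM, Wed-PM, Tue-PM — every shift.
Total cost: 5 + 4 = 9.
No cover costs less than 9.

9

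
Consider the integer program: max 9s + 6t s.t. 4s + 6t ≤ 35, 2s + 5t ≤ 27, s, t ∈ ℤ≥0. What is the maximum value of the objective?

72

Relaxing integrality, the LP optimum is 78.75 at (s,t) = (8.75, 0), which is not an integer point.
(s,t)=(8,0): 4·8+6·0=32≤35, 2·8+5·0=16≤27, objective 72.
(s,t)=(7,1): 4·7+6·1=34≤35, 2·7+5·1=19≤27, objective 69.
No feasible integer point exceeds 72.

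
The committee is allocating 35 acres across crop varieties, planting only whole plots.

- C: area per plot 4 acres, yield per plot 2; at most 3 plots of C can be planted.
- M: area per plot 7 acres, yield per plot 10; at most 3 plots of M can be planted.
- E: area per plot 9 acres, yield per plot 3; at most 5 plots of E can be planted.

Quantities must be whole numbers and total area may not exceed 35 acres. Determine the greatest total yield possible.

36

This is a bounded integer knapsack.
1×C, 3×M, and 1×E: area 34 ≤ 35, yield 1·2 + 3·10 + 1·3 = 35.
3×C and 3×M: area 33 ≤ 35, yield 3·2 + 3·10 = 36.
Best is 36.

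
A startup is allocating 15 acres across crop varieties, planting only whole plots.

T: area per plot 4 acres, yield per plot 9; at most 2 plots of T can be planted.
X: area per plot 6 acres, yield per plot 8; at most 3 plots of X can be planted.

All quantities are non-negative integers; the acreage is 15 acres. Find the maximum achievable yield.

26

Take 2×T and 1×X: area 14 ≤ 15, yield 2·9 + 1·8 = 26.
T has the best ratio (9/4) and is taken to its limit of 2; remaining capacity is filled optimally with the others.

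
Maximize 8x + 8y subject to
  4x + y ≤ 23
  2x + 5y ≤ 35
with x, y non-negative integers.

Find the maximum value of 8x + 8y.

72

(x,y)=(4,5) is feasible, giving 72.
(x,y)=(4,4) is feasible, giving 64.
(x,y)=(3,5) is feasible, giving 64.
No feasible integer point exceeds 72.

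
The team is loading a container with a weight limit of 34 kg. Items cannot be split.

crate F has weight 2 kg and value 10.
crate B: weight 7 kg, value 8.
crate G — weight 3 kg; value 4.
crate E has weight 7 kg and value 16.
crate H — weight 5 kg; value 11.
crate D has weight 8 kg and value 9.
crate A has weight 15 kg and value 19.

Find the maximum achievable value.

60

Allowing fractional choices, the relaxed optimum would be about 62.3, but items are indivisible.
crate F + crate G + crate E + crate H + crate A: weight 2 + 3 + 7 + 5 + 15 = 32 ≤ 34, value 10 + 4 + 16 + 11 + 19 = 60.
crate F + crate B + crate G + crate E + crate H + crate D: weight 2 + 7 + 3 + 7 + 5 + 8 = 32 ≤ 34, value 10 + 8 + 4 + 16 + 11 + 9 = 58.
crate F + crate B + crate G + crate E + crate A: weight 2 + 7 + 3 + 7 + 15 = 34 ≤ 34, value 10 + 8 + 4 + 16 + 19 = 57.
Best is crate F, crate G, crate E, crate H, and crate A with total value 60.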